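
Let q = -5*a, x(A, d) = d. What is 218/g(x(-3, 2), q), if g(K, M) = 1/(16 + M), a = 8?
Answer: -5232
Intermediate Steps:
q = -40 (q = -5*8 = -40)
218/g(x(-3, 2), q) = 218/(1/(16 - 40)) = 218/(1/(-24)) = 218/(-1/24) = 218*(-24) = -5232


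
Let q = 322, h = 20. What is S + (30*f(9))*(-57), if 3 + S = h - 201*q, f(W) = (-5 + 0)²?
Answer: -107455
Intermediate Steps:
f(W) = 25 (f(W) = (-5)² = 25)
S = -64705 (S = -3 + (20 - 201*322) = -3 + (20 - 64722) = -3 - 64702 = -64705)
S + (30*f(9))*(-57) = -64705 + (30*25)*(-57) = -64705 + 750*(-57) = -64705 - 42750 = -107455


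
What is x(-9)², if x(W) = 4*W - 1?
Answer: 1369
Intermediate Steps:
x(W) = -1 + 4*W
x(-9)² = (-1 + 4*(-9))² = (-1 - 36)² = (-37)² = 1369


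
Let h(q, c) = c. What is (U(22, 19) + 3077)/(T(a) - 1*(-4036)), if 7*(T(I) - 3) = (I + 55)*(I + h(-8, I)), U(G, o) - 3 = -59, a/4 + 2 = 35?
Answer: 21147/77641 ≈ 0.27237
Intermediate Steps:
a = 132 (a = -8 + 4*35 = -8 + 140 = 132)
U(G, o) = -56 (U(G, o) = 3 - 59 = -56)
T(I) = 3 + 2*I*(55 + I)/7 (T(I) = 3 + ((I + 55)*(I + I))/7 = 3 + ((55 + I)*(2*I))/7 = 3 + (2*I*(55 + I))/7 = 3 + 2*I*(55 + I)/7)
(U(22, 19) + 3077)/(T(a) - 1*(-4036)) = (-56 + 3077)/((3 + (2/7)*132**2 + (110/7)*132) - 1*(-4036)) = 3021/((3 + (2/7)*17424 + 14520/7) + 4036) = 3021/((3 + 34848/7 + 14520/7) + 4036) = 3021/(49389/7 + 4036) = 3021/(77641/7) = 3021*(7/77641) = 21147/77641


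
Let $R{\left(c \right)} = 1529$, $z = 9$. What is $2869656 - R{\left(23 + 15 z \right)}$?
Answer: $2868127$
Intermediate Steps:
$2869656 - R{\left(23 + 15 z \right)} = 2869656 - 1529 = 2868127$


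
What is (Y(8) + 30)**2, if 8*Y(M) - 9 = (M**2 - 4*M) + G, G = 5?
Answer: 20449/16 ≈ 1278.1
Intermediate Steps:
Y(M) = 7/4 - M/2 + M**2/8 (Y(M) = 9/8 + ((M**2 - 4*M) + 5)/8 = 9/8 + (5 + M**2 - 4*M)/8 = 9/8 + (5/8 - M/2 + M**2/8) = 7/4 - M/2 + M**2/8)
(Y(8) + 30)**2 = ((7/4 - 1/2*8 + (1/8)*8**2) + 30)**2 = ((7/4 - 4 + (1/8)*64) + 30)**2 = ((7/4 - 4 + 8) + 30)**2 = (23/4 + 30)**2 = (143/4)**2 = 20449/16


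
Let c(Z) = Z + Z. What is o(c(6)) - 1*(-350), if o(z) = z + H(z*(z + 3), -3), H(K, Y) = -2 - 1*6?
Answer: 354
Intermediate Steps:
H(K, Y) = -8 (H(K, Y) = -2 - 6 = -8)
c(Z) = 2*Z
o(z) = -8 + z (o(z) = z - 8 = -8 + z)
o(c(6)) - 1*(-350) = (-8 + 2*6) - 1*(-350) = (-8 + 12) + 350 = 4 + 350 = 354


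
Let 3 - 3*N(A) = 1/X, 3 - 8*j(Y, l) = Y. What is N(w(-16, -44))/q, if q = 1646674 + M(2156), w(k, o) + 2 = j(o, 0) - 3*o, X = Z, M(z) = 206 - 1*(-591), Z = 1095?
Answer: 3284/5411942235 ≈ 6.0681e-7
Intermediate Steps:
j(Y, l) = 3/8 - Y/8
M(z) = 797 (M(z) = 206 + 591 = 797)
X = 1095
w(k, o) = -13/8 - 25*o/8 (w(k, o) = -2 + ((3/8 - o/8) - 3*o) = -2 + (3/8 - 25*o/8) = -13/8 - 25*o/8)
q = 1647471 (q = 1646674 + 797 = 1647471)
N(A) = 3284/3285 (N(A) = 1 - ⅓/1095 = 1 - ⅓*1/1095 = 1 - 1/3285 = 3284/3285)
N(w(-16, -44))/q = (3284/3285)/1647471 = (3284/3285)*(1/1647471) = 3284/5411942235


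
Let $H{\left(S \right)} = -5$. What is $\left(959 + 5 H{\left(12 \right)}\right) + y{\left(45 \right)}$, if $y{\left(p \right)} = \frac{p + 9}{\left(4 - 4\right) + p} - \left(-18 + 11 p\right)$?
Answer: $\frac{2291}{5} \approx 458.2$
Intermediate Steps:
$y{\left(p \right)} = 18 - 11 p + \frac{9 + p}{p}$ ($y{\left(p \right)} = \frac{9 + p}{0 + p} - \left(-18 + 11 p\right) = \frac{9 + p}{p} - \left(-18 + 11 p\right) = 18 - 11 p + \frac{9 + p}{p}$)
$\left(959 + 5 H{\left(12 \right)}\right) + y{\left(45 \right)} = \left(959 + 5 \left(-5\right)\right) + \left(19 - 495 + \frac{9}{45}\right) = \left(959 - 25\right) + \left(19 - 495 + 9 \cdot \frac{1}{45}\right) = 934 + \left(19 - 495 + \frac{1}{5}\right) = 934 - \frac{2379}{5} = \frac{2291}{5}$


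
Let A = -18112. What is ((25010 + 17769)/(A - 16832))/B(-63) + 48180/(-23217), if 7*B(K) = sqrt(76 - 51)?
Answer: -731924281/193165440 ≈ -3.7891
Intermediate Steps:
B(K) = 5/7 (B(K) = sqrt(76 - 51)/7 = sqrt(25)/7 = (1/7)*5 = 5/7)
((25010 + 17769)/(A - 16832))/B(-63) + 48180/(-23217) = ((25010 + 17769)/(-18112 - 16832))/(5/7) + 48180/(-23217) = (42779/(-34944))*(7/5) + 48180*(-1/23217) = (42779*(-1/34944))*(7/5) - 16060/7739 = -42779/34944*7/5 - 16060/7739 = -42779/24960 - 16060/7739 = -731924281/193165440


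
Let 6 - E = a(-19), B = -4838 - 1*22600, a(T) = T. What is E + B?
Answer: -27413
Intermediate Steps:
B = -27438 (B = -4838 - 22600 = -27438)
E = 25 (E = 6 - 1*(-19) = 6 + 19 = 25)
E + B = 25 - 27438 = -27413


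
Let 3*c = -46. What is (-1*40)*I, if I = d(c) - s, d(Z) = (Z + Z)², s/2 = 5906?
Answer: 3913760/9 ≈ 4.3486e+5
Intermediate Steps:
s = 11812 (s = 2*5906 = 11812)
c = -46/3 (c = (⅓)*(-46) = -46/3 ≈ -15.333)
d(Z) = 4*Z² (d(Z) = (2*Z)² = 4*Z²)
I = -97844/9 (I = 4*(-46/3)² - 1*11812 = 4*(2116/9) - 11812 = 8464/9 - 11812 = -97844/9 ≈ -10872.)
(-1*40)*I = -1*40*(-97844/9) = -40*(-97844/9) = 3913760/9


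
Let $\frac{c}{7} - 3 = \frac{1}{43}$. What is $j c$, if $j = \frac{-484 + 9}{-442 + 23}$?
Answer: $\frac{432250}{18017} \approx 23.991$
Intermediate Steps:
$c = \frac{910}{43}$ ($c = 21 + \frac{7}{43} = \frac{910}{43} \approx 21.163$)
$j = \frac{475}{419}$ ($j = - \frac{475}{-419} = \left(-475\right) \left(- \frac{1}{419}\right) = \frac{475}{419} \approx 1.1337$)
$j c = \frac{475}{419} \cdot \frac{910}{43} = \frac{432250}{18017}$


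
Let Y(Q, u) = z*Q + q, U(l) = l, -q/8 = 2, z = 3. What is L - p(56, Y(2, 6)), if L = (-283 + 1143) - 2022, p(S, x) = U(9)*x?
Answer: -1072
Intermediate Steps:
q = -16 (q = -8*2 = -16)
Y(Q, u) = -16 + 3*Q (Y(Q, u) = 3*Q - 16 = -16 + 3*Q)
p(S, x) = 9*x
L = -1162 (L = 860 - 2022 = -1162)
L - p(56, Y(2, 6)) = -1162 - 9*(-16 + 3*2) = -1162 - 9*(-16 + 6) = -1162 - 9*(-10) = -1162 - 1*(-90) = -1162 + 90 = -1072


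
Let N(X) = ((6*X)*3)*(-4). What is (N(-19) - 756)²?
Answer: 374544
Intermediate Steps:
N(X) = -72*X (N(X) = (18*X)*(-4) = -72*X)
(N(-19) - 756)² = (-72*(-19) - 756)² = (1368 - 756)² = 612² = 374544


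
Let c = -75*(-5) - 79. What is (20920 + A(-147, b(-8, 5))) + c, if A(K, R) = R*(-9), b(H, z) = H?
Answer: 21288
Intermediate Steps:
A(K, R) = -9*R
c = 296 (c = 375 - 79 = 296)
(20920 + A(-147, b(-8, 5))) + c = (20920 - 9*(-8)) + 296 = (20920 + 72) + 296 = 20992 + 296 = 21288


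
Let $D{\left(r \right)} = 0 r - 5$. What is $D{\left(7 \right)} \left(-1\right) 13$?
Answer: $65$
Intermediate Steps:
$D{\left(r \right)} = -5$ ($D{\left(r \right)} = 0 - 5 = -5$)
$D{\left(7 \right)} \left(-1\right) 13 = \left(-5\right) \left(-1\right) 13 = 5 \cdot 13 = 65$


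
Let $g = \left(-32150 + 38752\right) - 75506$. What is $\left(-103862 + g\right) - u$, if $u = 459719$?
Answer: $-632485$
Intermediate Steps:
$g = -68904$ ($g = 6602 - 75506 = -68904$)
$\left(-103862 + g\right) - u = \left(-103862 - 68904\right) - 459719 = -172766 - 459719 = -632485$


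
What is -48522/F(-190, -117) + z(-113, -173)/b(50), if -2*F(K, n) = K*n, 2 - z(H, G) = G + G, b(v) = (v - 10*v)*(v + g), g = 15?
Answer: 134416/30875 ≈ 4.3536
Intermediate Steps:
b(v) = -9*v*(15 + v) (b(v) = (v - 10*v)*(v + 15) = (-9*v)*(15 + v) = -9*v*(15 + v))
z(H, G) = 2 - 2*G (z(H, G) = 2 - (G + G) = 2 - 2*G)
F(K, n) = -K*n/2
-48522/F(-190, -117) + z(-113, -173)/b(50) = -48522/((-1/2*(-190)*(-117))) + (2 - 2*(-173))/((-9*50*(15 + 50))) = -48522/(-11115) + (2 + 346)/((-9*50*65)) = -48522*(-1/11115) + 348/(-29250) = 16174/3705 + 348*(-1/29250) = 16174/3705 - 58/4875 = 134416/30875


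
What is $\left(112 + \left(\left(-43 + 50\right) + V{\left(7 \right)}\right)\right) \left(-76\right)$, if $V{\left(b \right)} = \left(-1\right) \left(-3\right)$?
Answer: $-9272$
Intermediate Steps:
$V{\left(b \right)} = 3$
$\left(112 + \left(\left(-43 + 50\right) + V{\left(7 \right)}\right)\right) \left(-76\right) = \left(112 + \left(\left(-43 + 50\right) + 3\right)\right) \left(-76\right) = \left(112 + \left(7 + 3\right)\right) \left(-76\right) = \left(112 + 10\right) \left(-76\right) = 122 \left(-76\right) = -9272$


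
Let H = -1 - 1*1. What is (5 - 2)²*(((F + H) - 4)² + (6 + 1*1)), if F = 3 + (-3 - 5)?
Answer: 1152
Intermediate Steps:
H = -2 (H = -1 - 1 = -2)
F = -5 (F = 3 - 8 = -5)
(5 - 2)²*(((F + H) - 4)² + (6 + 1*1)) = (5 - 2)²*(((-5 - 2) - 4)² + (6 + 1*1)) = 3²*((-7 - 4)² + (6 + 1)) = 9*((-11)² + 7) = 9*(121 + 7) = 9*128 = 1152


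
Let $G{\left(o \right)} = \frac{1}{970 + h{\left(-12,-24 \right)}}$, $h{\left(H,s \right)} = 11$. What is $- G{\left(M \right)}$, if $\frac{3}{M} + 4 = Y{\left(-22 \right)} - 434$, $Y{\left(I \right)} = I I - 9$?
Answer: $- \frac{1}{981} \approx -0.0010194$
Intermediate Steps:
$Y{\left(I \right)} = -9 + I^{2}$ ($Y{\left(I \right)} = I^{2} - 9 = -9 + I^{2}$)
$M = \frac{3}{37}$ ($M = \frac{3}{-4 - \left(443 - 484\right)} = \frac{3}{-4 + \left(\left(-9 + 484\right) - 434\right)} = \frac{3}{-4 + \left(475 - 434\right)} = \frac{3}{-4 + 41} = \frac{3}{37} \approx 0.081081$)
$G{\left(o \right)} = \frac{1}{981}$ ($G{\left(o \right)} = \frac{1}{970 + 11} = \frac{1}{981}$)
$- G{\left(M \right)} = \left(-1\right) \frac{1}{981} = - \frac{1}{981}$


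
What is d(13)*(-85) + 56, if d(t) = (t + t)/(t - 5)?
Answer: -881/4 ≈ -220.25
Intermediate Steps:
d(t) = 2*t/(-5 + t) (d(t) = (2*t)/(-5 + t) = 2*t/(-5 + t))
d(13)*(-85) + 56 = (2*13/(-5 + 13))*(-85) + 56 = (2*13/8)*(-85) + 56 = (2*13*(1/8))*(-85) + 56 = (13/4)*(-85) + 56 = -1105/4 + 56 = -881/4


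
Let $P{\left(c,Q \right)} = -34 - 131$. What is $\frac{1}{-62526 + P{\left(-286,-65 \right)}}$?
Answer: $- \frac{1}{62691} \approx -1.5951 \cdot 10^{-5}$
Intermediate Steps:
$P{\left(c,Q \right)} = -165$
$\frac{1}{-62526 + P{\left(-286,-65 \right)}} = \frac{1}{-62526 - 165} = \frac{1}{-62691} = - \frac{1}{62691}$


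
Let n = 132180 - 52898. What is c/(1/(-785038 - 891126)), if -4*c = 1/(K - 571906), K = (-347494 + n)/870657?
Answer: -121613659979/165978076818 ≈ -0.73271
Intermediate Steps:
n = 79282
K = -89404/290219 (K = (-347494 + 79282)/870657 = -268212*1/870657 = -89404/290219 ≈ -0.30806)
c = 290219/663912307272 (c = -1/(4*(-89404/290219 - 571906)) = -1/(4*(-165978076818/290219)) = -¼*(-290219/165978076818) = 290219/663912307272 ≈ 4.3713e-7)
c/(1/(-785038 - 891126)) = 290219/(663912307272*(1/(-785038 - 891126))) = 290219/(663912307272*(1/(-1676164))) = 290219/(663912307272*(-1/1676164)) = (290219/663912307272)*(-1676164) = -121613659979/165978076818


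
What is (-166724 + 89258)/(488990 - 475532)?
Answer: -12911/2243 ≈ -5.7561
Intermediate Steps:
(-166724 + 89258)/(488990 - 475532) = -77466/13458 = -77466*1/13458 = -12911/2243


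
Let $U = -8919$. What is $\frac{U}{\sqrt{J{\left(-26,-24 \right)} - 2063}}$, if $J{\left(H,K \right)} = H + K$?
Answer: $\frac{8919 i \sqrt{2113}}{2113} \approx 194.03 i$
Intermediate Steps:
$\frac{U}{\sqrt{J{\left(-26,-24 \right)} - 2063}} = - \frac{8919}{\sqrt{\left(-26 - 24\right) - 2063}} = - \frac{8919}{\sqrt{-50 - 2063}} = - \frac{8919}{\sqrt{-2113}} = - \frac{8919}{i \sqrt{2113}} = - 8919 \left(- \frac{i \sqrt{2113}}{2113}\right) = \frac{8919 i \sqrt{2113}}{2113}$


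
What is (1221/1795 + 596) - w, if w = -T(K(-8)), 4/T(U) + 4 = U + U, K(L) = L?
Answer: 1070682/1795 ≈ 596.48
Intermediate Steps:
T(U) = 4/(-4 + 2*U) (T(U) = 4/(-4 + (U + U)) = 4/(-4 + 2*U))
w = ⅕ (w = -2/(-2 - 8) = -2/(-10) = -2*(-1)/10 = -1*(-⅕) = ⅕ ≈ 0.20000)
(1221/1795 + 596) - w = (1221/1795 + 596) - 1*⅕ = (1221*(1/1795) + 596) - ⅕ = (1221/1795 + 596) - ⅕ = 1071041/1795 - ⅕ = 1070682/1795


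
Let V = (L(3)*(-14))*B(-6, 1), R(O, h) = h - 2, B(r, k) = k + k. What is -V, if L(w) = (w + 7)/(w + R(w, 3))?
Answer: 70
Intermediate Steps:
B(r, k) = 2*k
R(O, h) = -2 + h
L(w) = (7 + w)/(1 + w) (L(w) = (w + 7)/(w + (-2 + 3)) = (7 + w)/(w + 1) = (7 + w)/(1 + w))
V = -70 (V = (((7 + 3)/(1 + 3))*(-14))*(2*1) = ((10/4)*(-14))*2 = (((¼)*10)*(-14))*2 = ((5/2)*(-14))*2 = -35*2 = -70)
-V = -1*(-70) = 70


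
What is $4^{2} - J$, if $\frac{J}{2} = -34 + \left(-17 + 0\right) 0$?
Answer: $84$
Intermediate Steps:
$J = -68$ ($J = 2 \left(-34 + \left(-17 + 0\right) 0\right) = 2 \left(-34 - 0\right) = 2 \left(-34 + 0\right) = 2 \left(-34\right) = -68$)
$4^{2} - J = 4^{2} - -68 = 16 + 68 = 84$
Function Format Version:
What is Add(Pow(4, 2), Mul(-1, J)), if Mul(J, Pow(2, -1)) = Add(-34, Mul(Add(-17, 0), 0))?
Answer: 84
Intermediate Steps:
J = -68 (J = Mul(2, Add(-34, Mul(Add(-17, 0), 0))) = Mul(2, Add(-34, Mul(-17, 0))) = Mul(2, Add(-34, 0)) = Mul(2, -34) = -68)
Add(Pow(4, 2), Mul(-1, J)) = Add(Pow(4, 2), Mul(-1, -68)) = Add(16, 68) = 84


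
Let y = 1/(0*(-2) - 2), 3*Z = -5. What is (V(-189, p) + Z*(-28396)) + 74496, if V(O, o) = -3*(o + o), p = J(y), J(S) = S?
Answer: 365477/3 ≈ 1.2183e+5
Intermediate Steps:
Z = -5/3 (Z = (1/3)*(-5) = -5/3 ≈ -1.6667)
y = -1/2 (y = 1/(0 - 2) = 1/(-2) = -1/2 ≈ -0.50000)
p = -1/2 ≈ -0.50000
V(O, o) = -6*o
(V(-189, p) + Z*(-28396)) + 74496 = (-6*(-1/2) - 5/3*(-28396)) + 74496 = (3 + 141980/3) + 74496 = 141989/3 + 74496 = 365477/3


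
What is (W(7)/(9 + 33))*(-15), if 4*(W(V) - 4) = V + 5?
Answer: -5/2 ≈ -2.5000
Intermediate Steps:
W(V) = 21/4 + V/4 (W(V) = 4 + (V + 5)/4 = 4 + (5 + V)/4 = 4 + (5/4 + V/4) = 21/4 + V/4)
(W(7)/(9 + 33))*(-15) = ((21/4 + (¼)*7)/(9 + 33))*(-15) = ((21/4 + 7/4)/42)*(-15) = ((1/42)*7)*(-15) = (⅙)*(-15) = -5/2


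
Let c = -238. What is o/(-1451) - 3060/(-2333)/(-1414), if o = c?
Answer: 390344548/2393324381 ≈ 0.16310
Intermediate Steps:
o = -238
o/(-1451) - 3060/(-2333)/(-1414) = -238/(-1451) - 3060/(-2333)/(-1414) = -238*(-1/1451) - 3060*(-1/2333)*(-1/1414) = 238/1451 + (3060/2333)*(-1/1414) = 238/1451 - 1530/1649431 = 390344548/2393324381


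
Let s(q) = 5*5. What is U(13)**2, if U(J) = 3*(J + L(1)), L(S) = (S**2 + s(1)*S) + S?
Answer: 14400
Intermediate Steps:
s(q) = 25
L(S) = S**2 + 26*S (L(S) = (S**2 + 25*S) + S = S**2 + 26*S)
U(J) = 81 + 3*J (U(J) = 3*(J + 1*(26 + 1)) = 3*(J + 1*27) = 3*(J + 27) = 3*(27 + J) = 81 + 3*J)
U(13)**2 = (81 + 3*13)**2 = (81 + 39)**2 = 120**2 = 14400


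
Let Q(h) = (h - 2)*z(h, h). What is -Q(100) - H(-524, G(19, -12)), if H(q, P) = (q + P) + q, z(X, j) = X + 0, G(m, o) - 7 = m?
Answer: -8778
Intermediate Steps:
G(m, o) = 7 + m
z(X, j) = X
Q(h) = h*(-2 + h) (Q(h) = (h - 2)*h = (-2 + h)*h = h*(-2 + h))
H(q, P) = P + 2*q (H(q, P) = (P + q) + q = P + 2*q)
-Q(100) - H(-524, G(19, -12)) = -100*(-2 + 100) - ((7 + 19) + 2*(-524)) = -100*98 - (26 - 1048) = -1*9800 - 1*(-1022) = -9800 + 1022 = -8778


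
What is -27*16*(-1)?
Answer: 432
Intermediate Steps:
-27*16*(-1) = -432*(-1) = 432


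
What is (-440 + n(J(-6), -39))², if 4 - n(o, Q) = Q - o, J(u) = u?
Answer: 162409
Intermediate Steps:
n(o, Q) = 4 + o - Q (n(o, Q) = 4 - (Q - o) = 4 + (o - Q) = 4 + o - Q)
(-440 + n(J(-6), -39))² = (-440 + (4 - 6 - 1*(-39)))² = (-440 + (4 - 6 + 39))² = (-440 + 37)² = (-403)² = 162409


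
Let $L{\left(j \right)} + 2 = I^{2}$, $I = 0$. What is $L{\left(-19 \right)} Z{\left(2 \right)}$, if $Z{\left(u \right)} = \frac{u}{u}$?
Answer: $-2$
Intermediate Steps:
$Z{\left(u \right)} = 1$
$L{\left(j \right)} = -2$ ($L{\left(j \right)} = -2 + 0^{2} = -2 + 0 = -2$)
$L{\left(-19 \right)} Z{\left(2 \right)} = \left(-2\right) 1 = -2$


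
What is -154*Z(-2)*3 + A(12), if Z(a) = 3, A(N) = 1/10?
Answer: -13859/10 ≈ -1385.9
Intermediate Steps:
A(N) = ⅒
-154*Z(-2)*3 + A(12) = -462*3 + ⅒ = -154*9 + ⅒ = -1386 + ⅒ = -13859/10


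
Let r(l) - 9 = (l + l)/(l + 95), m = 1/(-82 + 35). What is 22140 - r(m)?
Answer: 49396393/2232 ≈ 22131.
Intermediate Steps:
m = -1/47 (m = 1/(-47) = -1/47 ≈ -0.021277)
r(l) = 9 + 2*l/(95 + l) (r(l) = 9 + (l + l)/(l + 95) = 9 + (2*l)/(95 + l) = 9 + 2*l/(95 + l))
22140 - r(m) = 22140 - (855 + 11*(-1/47))/(95 - 1/47) = 22140 - (855 - 11/47)/4464/47 = 22140 - 47*40174/(4464*47) = 22140 - 1*20087/2232 = 22140 - 20087/2232 = 49396393/2232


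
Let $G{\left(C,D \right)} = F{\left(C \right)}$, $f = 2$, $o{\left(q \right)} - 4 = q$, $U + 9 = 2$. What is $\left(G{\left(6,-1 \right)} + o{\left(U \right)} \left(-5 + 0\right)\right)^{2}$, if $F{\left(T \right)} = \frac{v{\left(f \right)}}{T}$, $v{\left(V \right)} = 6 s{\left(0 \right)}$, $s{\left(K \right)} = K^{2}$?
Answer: $225$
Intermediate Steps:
$U = -7$ ($U = -9 + 2 = -7$)
$o{\left(q \right)} = 4 + q$
$v{\left(V \right)} = 0$ ($v{\left(V \right)} = 6 \cdot 0^{2} = 6 \cdot 0 = 0$)
$F{\left(T \right)} = 0$ ($F{\left(T \right)} = \frac{0}{T} = 0$)
$G{\left(C,D \right)} = 0$
$\left(G{\left(6,-1 \right)} + o{\left(U \right)} \left(-5 + 0\right)\right)^{2} = \left(0 + \left(4 - 7\right) \left(-5 + 0\right)\right)^{2} = \left(0 - -15\right)^{2} = \left(0 + 15\right)^{2} = 15^{2} = 225$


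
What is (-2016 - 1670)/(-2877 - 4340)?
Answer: 3686/7217 ≈ 0.51074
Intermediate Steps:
(-2016 - 1670)/(-2877 - 4340) = -3686/(-7217) = -3686*(-1/7217) = 3686/7217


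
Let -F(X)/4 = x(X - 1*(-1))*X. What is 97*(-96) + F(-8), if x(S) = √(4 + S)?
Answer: -9312 + 32*I*√3 ≈ -9312.0 + 55.426*I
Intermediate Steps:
F(X) = -4*X*√(5 + X) (F(X) = -4*√(4 + (X - 1*(-1)))*X = -4*√(4 + (X + 1))*X = -4*√(4 + (1 + X))*X = -4*√(5 + X)*X = -4*X*√(5 + X))
97*(-96) + F(-8) = 97*(-96) - 4*(-8)*√(5 - 8) = -9312 - 4*(-8)*√(-3) = -9312 - 4*(-8)*I*√3 = -9312 + 32*I*√3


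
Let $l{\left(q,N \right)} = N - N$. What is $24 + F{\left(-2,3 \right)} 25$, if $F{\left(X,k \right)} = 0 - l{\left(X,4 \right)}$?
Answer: $24$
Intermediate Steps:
$l{\left(q,N \right)} = 0$
$F{\left(X,k \right)} = 0$ ($F{\left(X,k \right)} = 0 - 0 = 0 + 0 = 0$)
$24 + F{\left(-2,3 \right)} 25 = 24 + 0 \cdot 25 = 24 + 0 = 24$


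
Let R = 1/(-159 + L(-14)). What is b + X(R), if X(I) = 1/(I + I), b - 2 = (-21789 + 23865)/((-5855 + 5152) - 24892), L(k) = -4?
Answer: -4073757/51190 ≈ -79.581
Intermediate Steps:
R = -1/163 (R = 1/(-159 - 4) = 1/(-163) = -1/163 ≈ -0.0061350)
b = 49114/25595 (b = 2 + (-21789 + 23865)/((-5855 + 5152) - 24892) = 2 + 2076/(-703 - 24892) = 2 + 2076/(-25595) = 2 + 2076*(-1/25595) = 2 - 2076/25595 = 49114/25595 ≈ 1.9189)
X(I) = 1/(2*I)
b + X(R) = 49114/25595 + 1/(2*(-1/163)) = 49114/25595 + (½)*(-163) = 49114/25595 - 163/2 = -4073757/51190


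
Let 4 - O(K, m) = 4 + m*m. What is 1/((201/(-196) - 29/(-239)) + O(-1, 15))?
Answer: -46844/10582255 ≈ -0.0044267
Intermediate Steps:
O(K, m) = -m² (O(K, m) = 4 - (4 + m*m) = 4 - (4 + m²) = 4 + (-4 - m²) = -m²)
1/((201/(-196) - 29/(-239)) + O(-1, 15)) = 1/((201/(-196) - 29/(-239)) - 1*15²) = 1/((201*(-1/196) - 29*(-1/239)) - 1*225) = 1/((-201/196 + 29/239) - 225) = 1/(-42355/46844 - 225) = 1/(-10582255/46844) = -46844/10582255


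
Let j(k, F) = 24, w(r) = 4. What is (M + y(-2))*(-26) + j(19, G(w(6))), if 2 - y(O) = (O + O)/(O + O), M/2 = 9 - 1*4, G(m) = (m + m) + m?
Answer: -262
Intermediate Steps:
G(m) = 3*m (G(m) = 2*m + m = 3*m)
M = 10 (M = 2*(9 - 1*4) = 2*(9 - 4) = 2*5 = 10)
y(O) = 1 (y(O) = 2 - (O + O)/(O + O) = 2 - 2*O/(2*O) = 2 - 2*O*1/(2*O) = 2 - 1*1 = 2 - 1 = 1)
(M + y(-2))*(-26) + j(19, G(w(6))) = (10 + 1)*(-26) + 24 = 11*(-26) + 24 = -286 + 24 = -262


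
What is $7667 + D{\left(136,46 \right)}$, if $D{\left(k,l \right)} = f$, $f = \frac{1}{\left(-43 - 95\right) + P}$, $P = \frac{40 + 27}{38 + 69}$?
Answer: $\frac{112697126}{14699} \approx 7667.0$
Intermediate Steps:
$P = \frac{67}{107} \approx 0.62617$
$f = - \frac{107}{14699}$ ($f = \frac{1}{\left(-43 - 95\right) + \frac{67}{107}} = \frac{1}{-138 + \frac{67}{107}} = \frac{1}{- \frac{14699}{107}} = - \frac{107}{14699} \approx -0.0072794$)
$D{\left(k,l \right)} = - \frac{107}{14699}$
$7667 + D{\left(136,46 \right)} = 7667 - \frac{107}{14699} = \frac{112697126}{14699}$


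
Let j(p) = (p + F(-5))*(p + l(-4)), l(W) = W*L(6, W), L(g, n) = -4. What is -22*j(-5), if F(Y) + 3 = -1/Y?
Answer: 9438/5 ≈ 1887.6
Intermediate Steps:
F(Y) = -3 - 1/Y
l(W) = -4*W (l(W) = W*(-4) = -4*W)
j(p) = (16 + p)*(-14/5 + p) (j(p) = (p + (-3 - 1/(-5)))*(p - 4*(-4)) = (p + (-3 - 1*(-1/5)))*(p + 16) = (p + (-3 + 1/5))*(16 + p) = (p - 14/5)*(16 + p) = (-14/5 + p)*(16 + p) = (16 + p)*(-14/5 + p))
-22*j(-5) = -22*(-224/5 + (-5)**2 + (66/5)*(-5)) = -22*(-224/5 + 25 - 66) = -22*(-429/5) = 9438/5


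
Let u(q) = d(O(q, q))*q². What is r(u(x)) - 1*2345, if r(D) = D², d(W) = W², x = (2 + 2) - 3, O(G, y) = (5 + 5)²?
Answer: 99997655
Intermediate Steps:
O(G, y) = 100 (O(G, y) = 10² = 100)
x = 1 (x = 4 - 3 = 1)
u(q) = 10000*q² (u(q) = 100²*q² = 10000*q²)
r(u(x)) - 1*2345 = (10000*1²)² - 1*2345 = (10000*1)² - 2345 = 10000² - 2345 = 100000000 - 2345 = 99997655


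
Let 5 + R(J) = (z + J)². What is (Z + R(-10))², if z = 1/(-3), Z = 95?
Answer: 3136441/81 ≈ 38722.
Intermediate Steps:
z = -⅓ ≈ -0.33333
R(J) = -5 + (-⅓ + J)²
(Z + R(-10))² = (95 + (-5 + (-1 + 3*(-10))²/9))² = (95 + (-5 + (-1 - 30)²/9))² = (95 + (-5 + (⅑)*(-31)²))² = (95 + (-5 + (⅑)*961))² = (95 + (-5 + 961/9))² = (95 + 916/9)² = (1771/9)² = 3136441/81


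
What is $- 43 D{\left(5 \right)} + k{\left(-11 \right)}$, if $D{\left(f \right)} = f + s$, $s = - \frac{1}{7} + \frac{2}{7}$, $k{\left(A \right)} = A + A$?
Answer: $- \frac{1702}{7} \approx -243.14$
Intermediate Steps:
$k{\left(A \right)} = 2 A$
$s = \frac{1}{7}$ ($s = \left(-1\right) \frac{1}{7} + 2 \cdot \frac{1}{7} = - \frac{1}{7} + \frac{2}{7} = \frac{1}{7} \approx 0.14286$)
$D{\left(f \right)} = \frac{1}{7} + f$ ($D{\left(f \right)} = f + \frac{1}{7} = \frac{1}{7} + f$)
$- 43 D{\left(5 \right)} + k{\left(-11 \right)} = - 43 \left(\frac{1}{7} + 5\right) + 2 \left(-11\right) = \left(-43\right) \frac{36}{7} - 22 = - \frac{1548}{7} - 22 = - \frac{1702}{7}$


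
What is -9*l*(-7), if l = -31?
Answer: -1953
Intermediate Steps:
-9*l*(-7) = -9*(-31)*(-7) = 279*(-7) = -1953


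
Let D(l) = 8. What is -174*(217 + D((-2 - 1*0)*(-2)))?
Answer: -39150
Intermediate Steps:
-174*(217 + D((-2 - 1*0)*(-2))) = -174*(217 + 8) = -174*225 = -39150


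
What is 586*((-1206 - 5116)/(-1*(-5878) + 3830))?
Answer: -926173/2427 ≈ -381.61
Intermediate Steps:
586*((-1206 - 5116)/(-1*(-5878) + 3830)) = 586*(-6322/(5878 + 3830)) = 586*(-6322/9708) = 586*(-6322*1/9708) = 586*(-3161/4854) = -926173/2427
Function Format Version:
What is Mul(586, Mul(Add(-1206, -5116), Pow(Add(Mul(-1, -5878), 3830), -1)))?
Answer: Rational(-926173, 2427) ≈ -381.61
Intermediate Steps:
Mul(586, Mul(Add(-1206, -5116), Pow(Add(Mul(-1, -5878), 3830), -1))) = Mul(586, Mul(-6322, Pow(Add(5878, 3830), -1))) = Mul(586, Mul(-6322, Pow(9708, -1))) = Mul(586, Mul(-6322, Rational(1, 9708))) = Mul(586, Rational(-3161, 4854)) = Rational(-926173, 2427)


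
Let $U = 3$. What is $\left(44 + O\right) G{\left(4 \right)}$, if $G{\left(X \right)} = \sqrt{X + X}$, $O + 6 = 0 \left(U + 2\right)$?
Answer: $76 \sqrt{2} \approx 107.48$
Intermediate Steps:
$O = -6$ ($O = -6 + 0 \left(3 + 2\right) = -6 + 0 \cdot 5 = -6 + 0 = -6$)
$G{\left(X \right)} = \sqrt{2} \sqrt{X}$ ($G{\left(X \right)} = \sqrt{2 X} = \sqrt{2} \sqrt{X}$)
$\left(44 + O\right) G{\left(4 \right)} = \left(44 - 6\right) \sqrt{2} \sqrt{4} = 38 \sqrt{2} \cdot 2 = 38 \cdot 2 \sqrt{2} = 76 \sqrt{2}$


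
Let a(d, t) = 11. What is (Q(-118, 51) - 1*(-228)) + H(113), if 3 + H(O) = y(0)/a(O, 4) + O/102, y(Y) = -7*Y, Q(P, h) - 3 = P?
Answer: 11333/102 ≈ 111.11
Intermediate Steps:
Q(P, h) = 3 + P
H(O) = -3 + O/102 (H(O) = -3 + (-7*0/11 + O/102) = -3 + (0*(1/11) + O*(1/102)) = -3 + (0 + O/102) = -3 + O/102)
(Q(-118, 51) - 1*(-228)) + H(113) = ((3 - 118) - 1*(-228)) + (-3 + (1/102)*113) = (-115 + 228) + (-3 + 113/102) = 113 - 193/102 = 11333/102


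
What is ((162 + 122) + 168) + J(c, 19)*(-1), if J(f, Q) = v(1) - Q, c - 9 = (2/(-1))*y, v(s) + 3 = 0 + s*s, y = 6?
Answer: 473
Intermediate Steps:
v(s) = -3 + s² (v(s) = -3 + (0 + s*s) = -3 + (0 + s²) = -3 + s²)
c = -3 (c = 9 + (2/(-1))*6 = 9 + (2*(-1))*6 = 9 - 2*6 = 9 - 12 = -3)
J(f, Q) = -2 - Q (J(f, Q) = (-3 + 1²) - Q = (-3 + 1) - Q = -2 - Q)
((162 + 122) + 168) + J(c, 19)*(-1) = ((162 + 122) + 168) + (-2 - 1*19)*(-1) = (284 + 168) + (-2 - 19)*(-1) = 452 - 21*(-1) = 452 + 21 = 473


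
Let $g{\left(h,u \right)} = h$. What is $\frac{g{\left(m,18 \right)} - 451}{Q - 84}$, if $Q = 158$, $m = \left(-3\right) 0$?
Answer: $- \frac{451}{74} \approx -6.0946$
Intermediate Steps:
$m = 0$
$\frac{g{\left(m,18 \right)} - 451}{Q - 84} = \frac{0 - 451}{158 - 84} = - \frac{451}{74}$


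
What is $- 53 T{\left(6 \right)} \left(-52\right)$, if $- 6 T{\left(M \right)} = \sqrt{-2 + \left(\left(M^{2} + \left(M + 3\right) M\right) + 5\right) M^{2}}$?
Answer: $- \frac{1378 \sqrt{3418}}{3} \approx -26854.0$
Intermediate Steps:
$T{\left(M \right)} = - \frac{\sqrt{-2 + M^{2} \left(5 + M^{2} + M \left(3 + M\right)\right)}}{6}$ ($T{\left(M \right)} = - \frac{\sqrt{-2 + \left(\left(M^{2} + \left(M + 3\right) M\right) + 5\right) M^{2}}}{6} = - \frac{\sqrt{-2 + \left(\left(M^{2} + \left(3 + M\right) M\right) + 5\right) M^{2}}}{6} = - \frac{\sqrt{-2 + \left(\left(M^{2} + M \left(3 + M\right)\right) + 5\right) M^{2}}}{6} = - \frac{\sqrt{-2 + \left(5 + M^{2} + M \left(3 + M\right)\right) M^{2}}}{6} = - \frac{\sqrt{-2 + M^{2} \left(5 + M^{2} + M \left(3 + M\right)\right)}}{6}$)
$- 53 T{\left(6 \right)} \left(-52\right) = - 53 \left(- \frac{\sqrt{-2 + 2 \cdot 6^{4} + 3 \cdot 6^{3} + 5 \cdot 6^{2}}}{6}\right) \left(-52\right) = - 53 \left(- \frac{\sqrt{-2 + 2 \cdot 1296 + 3 \cdot 216 + 5 \cdot 36}}{6}\right) \left(-52\right) = - 53 \left(- \frac{\sqrt{-2 + 2592 + 648 + 180}}{6}\right) \left(-52\right) = - 53 \left(- \frac{\sqrt{3418}}{6}\right) \left(-52\right) = \frac{53 \sqrt{3418}}{6} \left(-52\right) = - \frac{1378 \sqrt{3418}}{3}$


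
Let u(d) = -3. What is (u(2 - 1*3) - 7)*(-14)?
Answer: 140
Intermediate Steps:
(u(2 - 1*3) - 7)*(-14) = (-3 - 7)*(-14) = -10*(-14) = 140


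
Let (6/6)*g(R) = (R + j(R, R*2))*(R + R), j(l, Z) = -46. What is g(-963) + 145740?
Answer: 2089074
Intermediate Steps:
g(R) = 2*R*(-46 + R) (g(R) = (R - 46)*(R + R) = (-46 + R)*(2*R) = 2*R*(-46 + R))
g(-963) + 145740 = 2*(-963)*(-46 - 963) + 145740 = 2*(-963)*(-1009) + 145740 = 1943334 + 145740 = 2089074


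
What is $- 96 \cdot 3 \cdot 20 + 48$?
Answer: $-5712$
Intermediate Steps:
$- 96 \cdot 3 \cdot 20 + 48 = \left(-96\right) 60 + 48 = -5760 + 48 = -5712$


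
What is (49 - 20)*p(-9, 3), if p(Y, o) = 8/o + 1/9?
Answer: 725/9 ≈ 80.556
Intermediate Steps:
p(Y, o) = ⅑ + 8/o (p(Y, o) = 8/o + 1*(⅑) = 8/o + ⅑ = ⅑ + 8/o)
(49 - 20)*p(-9, 3) = (49 - 20)*((⅑)*(72 + 3)/3) = 29*((⅑)*(⅓)*75) = 29*(25/9) = 725/9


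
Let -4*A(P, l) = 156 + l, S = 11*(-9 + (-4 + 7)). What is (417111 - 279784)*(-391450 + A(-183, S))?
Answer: -107519488015/2 ≈ -5.3760e+10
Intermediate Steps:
S = -66 (S = 11*(-9 + 3) = 11*(-6) = -66)
A(P, l) = -39 - l/4 (A(P, l) = -(156 + l)/4 = -39 - l/4)
(417111 - 279784)*(-391450 + A(-183, S)) = (417111 - 279784)*(-391450 + (-39 - 1/4*(-66))) = 137327*(-391450 + (-39 + 33/2)) = 137327*(-391450 - 45/2) = 137327*(-782945/2) = -107519488015/2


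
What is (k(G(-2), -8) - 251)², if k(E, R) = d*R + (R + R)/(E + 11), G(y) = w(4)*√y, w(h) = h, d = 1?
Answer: (-6061633*I + 5936280*√2)/(-89*I + 88*√2) ≈ 67678.0 - 307.79*I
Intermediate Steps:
G(y) = 4*√y
k(E, R) = R + 2*R/(11 + E) (k(E, R) = 1*R + (R + R)/(E + 11) = R + (2*R)/(11 + E) = R + 2*R/(11 + E))
(k(G(-2), -8) - 251)² = (-8*(13 + 4*√(-2))/(11 + 4*√(-2)) - 251)² = (-8*(13 + 4*(I*√2))/(11 + 4*(I*√2)) - 251)² = (-8*(13 + 4*I*√2)/(11 + 4*I*√2) - 251)² = (-251 - 8*(13 + 4*I*√2)/(11 + 4*I*√2))²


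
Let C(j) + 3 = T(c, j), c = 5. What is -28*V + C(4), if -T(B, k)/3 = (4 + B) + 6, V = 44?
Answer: -1280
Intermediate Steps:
T(B, k) = -30 - 3*B (T(B, k) = -3*((4 + B) + 6) = -3*(10 + B) = -30 - 3*B)
C(j) = -48 (C(j) = -3 + (-30 - 3*5) = -3 + (-30 - 15) = -3 - 45 = -48)
-28*V + C(4) = -28*44 - 48 = -1232 - 48 = -1280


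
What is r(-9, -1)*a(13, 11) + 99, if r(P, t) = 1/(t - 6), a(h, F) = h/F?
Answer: 7610/77 ≈ 98.831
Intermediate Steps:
r(P, t) = 1/(-6 + t)
r(-9, -1)*a(13, 11) + 99 = (13/11)/(-6 - 1) + 99 = (13*(1/11))/(-7) + 99 = -⅐*13/11 + 99 = -13/77 + 99 = 7610/77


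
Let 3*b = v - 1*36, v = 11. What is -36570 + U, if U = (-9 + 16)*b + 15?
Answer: -109840/3 ≈ -36613.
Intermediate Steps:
b = -25/3 (b = (11 - 1*36)/3 = (11 - 36)/3 = (⅓)*(-25) = -25/3 ≈ -8.3333)
U = -130/3 (U = (-9 + 16)*(-25/3) + 15 = 7*(-25/3) + 15 = -175/3 + 15 = -130/3 ≈ -43.333)
-36570 + U = -36570 - 130/3 = -109840/3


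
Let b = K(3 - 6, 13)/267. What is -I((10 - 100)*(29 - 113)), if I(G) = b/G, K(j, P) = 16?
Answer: -2/252315 ≈ -7.9266e-6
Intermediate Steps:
b = 16/267 ≈ 0.059925
I(G) = 16/(267*G)
-I((10 - 100)*(29 - 113)) = -16/(267*((10 - 100)*(29 - 113))) = -16/(267*((-90*(-84)))) = -16/(267*7560) = -1*2/252315 = -2/252315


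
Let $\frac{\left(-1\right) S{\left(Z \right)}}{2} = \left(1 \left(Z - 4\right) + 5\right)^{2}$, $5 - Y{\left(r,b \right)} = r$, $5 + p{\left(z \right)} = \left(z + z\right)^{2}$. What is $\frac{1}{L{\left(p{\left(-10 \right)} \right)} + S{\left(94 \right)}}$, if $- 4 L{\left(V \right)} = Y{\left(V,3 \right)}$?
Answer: $- \frac{2}{35905} \approx -5.5703 \cdot 10^{-5}$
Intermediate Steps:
$p{\left(z \right)} = -5 + 4 z^{2}$ ($p{\left(z \right)} = -5 + \left(z + z\right)^{2} = -5 + \left(2 z\right)^{2} = -5 + 4 z^{2}$)
$Y{\left(r,b \right)} = 5 - r$
$L{\left(V \right)} = - \frac{5}{4} + \frac{V}{4}$ ($L{\left(V \right)} = - \frac{5 - V}{4} = - \frac{5}{4} + \frac{V}{4}$)
$S{\left(Z \right)} = - 2 \left(1 + Z\right)^{2}$ ($S{\left(Z \right)} = - 2 \left(1 \left(Z - 4\right) + 5\right)^{2} = - 2 \left(1 \left(-4 + Z\right) + 5\right)^{2} = - 2 \left(\left(-4 + Z\right) + 5\right)^{2} = - 2 \left(1 + Z\right)^{2}$)
$\frac{1}{L{\left(p{\left(-10 \right)} \right)} + S{\left(94 \right)}} = \frac{1}{\left(- \frac{5}{4} + \frac{-5 + 4 \left(-10\right)^{2}}{4}\right) - 2 \left(1 + 94\right)^{2}} = \frac{1}{\left(- \frac{5}{4} + \frac{-5 + 4 \cdot 100}{4}\right) - 2 \cdot 95^{2}} = \frac{1}{\left(- \frac{5}{4} + \frac{-5 + 400}{4}\right) - 18050} = \frac{1}{\left(- \frac{5}{4} + \frac{1}{4} \cdot 395\right) - 18050} = \frac{1}{\left(- \frac{5}{4} + \frac{395}{4}\right) - 18050} = \frac{1}{\frac{195}{2} - 18050} = \frac{1}{- \frac{35905}{2}} = - \frac{2}{35905}$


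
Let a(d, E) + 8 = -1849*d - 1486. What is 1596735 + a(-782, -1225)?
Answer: 3041159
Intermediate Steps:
a(d, E) = -1494 - 1849*d (a(d, E) = -8 + (-1849*d - 1486) = -8 + (-1486 - 1849*d) = -1494 - 1849*d)
1596735 + a(-782, -1225) = 1596735 + (-1494 - 1849*(-782)) = 1596735 + (-1494 + 1445918) = 1596735 + 1444424 = 3041159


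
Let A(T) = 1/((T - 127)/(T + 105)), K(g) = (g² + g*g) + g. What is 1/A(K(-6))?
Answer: -61/171 ≈ -0.35673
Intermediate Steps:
K(g) = g + 2*g² (K(g) = (g² + g²) + g = 2*g² + g = g + 2*g²)
A(T) = (105 + T)/(-127 + T) (A(T) = 1/((-127 + T)/(105 + T)) = (105 + T)/(-127 + T))
1/A(K(-6)) = 1/((105 - 6*(1 + 2*(-6)))/(-127 - 6*(1 + 2*(-6)))) = 1/((105 - 6*(1 - 12))/(-127 - 6*(1 - 12))) = 1/((105 - 6*(-11))/(-127 - 6*(-11))) = 1/((105 + 66)/(-127 + 66)) = 1/(171/(-61)) = 1/(-1/61*171) = 1/(-171/61) = -61/171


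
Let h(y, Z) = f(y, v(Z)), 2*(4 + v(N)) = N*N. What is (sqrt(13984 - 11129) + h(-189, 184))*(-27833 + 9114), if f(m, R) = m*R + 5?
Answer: 59875173689 - 18719*sqrt(2855) ≈ 5.9874e+10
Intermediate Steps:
v(N) = -4 + N**2/2 (v(N) = -4 + (N*N)/2 = -4 + N**2/2)
f(m, R) = 5 + R*m (f(m, R) = R*m + 5 = 5 + R*m)
h(y, Z) = 5 + y*(-4 + Z**2/2) (h(y, Z) = 5 + (-4 + Z**2/2)*y = 5 + y*(-4 + Z**2/2))
(sqrt(13984 - 11129) + h(-189, 184))*(-27833 + 9114) = (sqrt(13984 - 11129) + (5 + (1/2)*(-189)*(-8 + 184**2)))*(-27833 + 9114) = (sqrt(2855) + (5 + (1/2)*(-189)*(-8 + 33856)))*(-18719) = (sqrt(2855) + (5 + (1/2)*(-189)*33848))*(-18719) = (sqrt(2855) + (5 - 3198636))*(-18719) = (sqrt(2855) - 3198631)*(-18719) = (-3198631 + sqrt(2855))*(-18719) = 59875173689 - 18719*sqrt(2855)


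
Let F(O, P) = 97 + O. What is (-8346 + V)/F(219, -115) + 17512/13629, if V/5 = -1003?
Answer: -16051207/391524 ≈ -40.997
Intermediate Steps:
V = -5015 (V = 5*(-1003) = -5015)
(-8346 + V)/F(219, -115) + 17512/13629 = (-8346 - 5015)/(97 + 219) + 17512/13629 = -13361/316 + 17512*(1/13629) = -13361*1/316 + 1592/1239 = -13361/316 + 1592/1239 = -16051207/391524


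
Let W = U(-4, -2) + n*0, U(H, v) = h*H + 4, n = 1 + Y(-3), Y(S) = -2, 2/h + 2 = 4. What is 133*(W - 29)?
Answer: -3857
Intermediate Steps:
h = 1 (h = 2/(-2 + 4) = 2/2 = 2*(½) = 1)
n = -1 (n = 1 - 2 = -1)
U(H, v) = 4 + H (U(H, v) = 1*H + 4 = H + 4 = 4 + H)
W = 0 (W = (4 - 4) - 1*0 = 0 + 0 = 0)
133*(W - 29) = 133*(0 - 29) = 133*(-29) = -3857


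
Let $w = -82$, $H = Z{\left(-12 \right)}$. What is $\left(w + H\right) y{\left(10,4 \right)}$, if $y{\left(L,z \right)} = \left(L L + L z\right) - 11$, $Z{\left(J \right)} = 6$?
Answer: $-9804$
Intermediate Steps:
$H = 6$
$y{\left(L,z \right)} = -11 + L^{2} + L z$ ($y{\left(L,z \right)} = \left(L^{2} + L z\right) - 11 = -11 + L^{2} + L z$)
$\left(w + H\right) y{\left(10,4 \right)} = \left(-82 + 6\right) \left(-11 + 10^{2} + 10 \cdot 4\right) = - 76 \left(-11 + 100 + 40\right) = \left(-76\right) 129 = -9804$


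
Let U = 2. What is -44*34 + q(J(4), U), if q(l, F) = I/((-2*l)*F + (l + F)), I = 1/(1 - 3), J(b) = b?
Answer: -29919/20 ≈ -1495.9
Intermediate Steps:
I = -½ (I = 1/(-2) = -½ ≈ -0.50000)
q(l, F) = -1/(2*(F + l - 2*F*l)) (q(l, F) = -1/(2*((-2*l)*F + (l + F))) = -1/(2*(-2*F*l + (F + l))) = -1/(2*(F + l - 2*F*l)))
-44*34 + q(J(4), U) = -44*34 + 1/(2*(-1*2 - 1*4 + 2*2*4)) = -1496 + 1/(2*(-2 - 4 + 16)) = -1496 + (½)/10 = -1496 + (½)*(⅒) = -1496 + 1/20 = -29919/20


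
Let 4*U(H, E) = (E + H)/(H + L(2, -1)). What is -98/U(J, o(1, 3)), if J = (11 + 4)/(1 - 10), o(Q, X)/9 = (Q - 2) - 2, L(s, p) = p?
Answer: -1568/43 ≈ -36.465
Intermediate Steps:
o(Q, X) = -36 + 9*Q (o(Q, X) = 9*((Q - 2) - 2) = 9*((-2 + Q) - 2) = 9*(-4 + Q) = -36 + 9*Q)
J = -5/3 (J = 15/(-9) = 15*(-1/9) = -5/3 ≈ -1.6667)
U(H, E) = (E + H)/(4*(-1 + H)) (U(H, E) = ((E + H)/(H - 1))/4 = ((E + H)/(-1 + H))/4 = (E + H)/(4*(-1 + H)))
-98/U(J, o(1, 3)) = -98*4*(-1 - 5/3)/((-36 + 9*1) - 5/3) = -98*(-32/(3*((-36 + 9) - 5/3))) = -98*(-32/(3*(-27 - 5/3))) = -98/((1/4)*(-3/8)*(-86/3)) = -98/43/16 = -98*16/43 = -1568/43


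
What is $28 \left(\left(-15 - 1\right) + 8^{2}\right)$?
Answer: $1344$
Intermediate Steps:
$28 \left(\left(-15 - 1\right) + 8^{2}\right) = 28 \left(\left(-15 - 1\right) + 64\right) = 28 \left(-16 + 64\right) = 28 \cdot 48 = 1344$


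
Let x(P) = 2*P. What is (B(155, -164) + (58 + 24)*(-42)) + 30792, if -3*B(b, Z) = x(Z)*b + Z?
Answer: 133048/3 ≈ 44349.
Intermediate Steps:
B(b, Z) = -Z/3 - 2*Z*b/3 (B(b, Z) = -((2*Z)*b + Z)/3 = -(2*Z*b + Z)/3 = -(Z + 2*Z*b)/3 = -Z/3 - 2*Z*b/3)
(B(155, -164) + (58 + 24)*(-42)) + 30792 = ((⅓)*(-164)*(-1 - 2*155) + (58 + 24)*(-42)) + 30792 = ((⅓)*(-164)*(-1 - 310) + 82*(-42)) + 30792 = ((⅓)*(-164)*(-311) - 3444) + 30792 = (51004/3 - 3444) + 30792 = 40672/3 + 30792 = 133048/3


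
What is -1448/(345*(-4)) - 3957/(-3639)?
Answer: 894161/418485 ≈ 2.1367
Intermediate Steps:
-1448/(345*(-4)) - 3957/(-3639) = -1448/(-1380) - 3957*(-1/3639) = -1448*(-1/1380) + 1319/1213 = 362/345 + 1319/1213 = 894161/418485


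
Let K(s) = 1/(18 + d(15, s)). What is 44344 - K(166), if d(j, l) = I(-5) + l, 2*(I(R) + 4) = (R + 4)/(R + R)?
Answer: 159682724/3601 ≈ 44344.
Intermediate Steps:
I(R) = -4 + (4 + R)/(4*R) (I(R) = -4 + ((R + 4)/(R + R))/2 = -4 + ((4 + R)/((2*R)))/2 = -4 + ((4 + R)*(1/(2*R)))/2 = -4 + ((4 + R)/(2*R))/2 = -4 + (4 + R)/(4*R))
d(j, l) = -79/20 + l (d(j, l) = (-15/4 + 1/(-5)) + l = (-15/4 - ⅕) + l = -79/20 + l)
K(s) = 1/(281/20 + s) (K(s) = 1/(18 + (-79/20 + s)) = 1/(281/20 + s))
44344 - K(166) = 44344 - 20/(281 + 20*166) = 44344 - 20/(281 + 3320) = 44344 - 20/3601 = 159682724/3601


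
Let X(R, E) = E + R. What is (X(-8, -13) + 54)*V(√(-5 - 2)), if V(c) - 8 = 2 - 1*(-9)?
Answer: 627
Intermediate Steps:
V(c) = 19 (V(c) = 8 + (2 - 1*(-9)) = 8 + (2 + 9) = 8 + 11 = 19)
(X(-8, -13) + 54)*V(√(-5 - 2)) = ((-13 - 8) + 54)*19 = (-21 + 54)*19 = 33*19 = 627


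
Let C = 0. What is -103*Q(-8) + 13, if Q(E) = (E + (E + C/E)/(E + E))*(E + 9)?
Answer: 1571/2 ≈ 785.50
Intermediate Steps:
Q(E) = (1/2 + E)*(9 + E) (Q(E) = (E + (E + 0/E)/(E + E))*(E + 9) = (E + (E + 0)/((2*E)))*(9 + E) = (E + E*(1/(2*E)))*(9 + E) = (E + 1/2)*(9 + E) = (1/2 + E)*(9 + E))
-103*Q(-8) + 13 = -103*(9/2 + (-8)**2 + (19/2)*(-8)) + 13 = -103*(9/2 + 64 - 76) + 13 = -103*(-15/2) + 13 = 1545/2 + 13 = 1571/2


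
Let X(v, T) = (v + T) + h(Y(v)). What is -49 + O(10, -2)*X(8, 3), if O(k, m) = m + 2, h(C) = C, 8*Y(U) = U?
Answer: -49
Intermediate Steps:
Y(U) = U/8
O(k, m) = 2 + m
X(v, T) = T + 9*v/8 (X(v, T) = (v + T) + v/8 = (T + v) + v/8 = T + 9*v/8)
-49 + O(10, -2)*X(8, 3) = -49 + (2 - 2)*(3 + (9/8)*8) = -49 + 0*(3 + 9) = -49 + 0*12 = -49 + 0 = -49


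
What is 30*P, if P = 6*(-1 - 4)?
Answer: -900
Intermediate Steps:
P = -30 (P = 6*(-5) = -30)
30*P = 30*(-30) = -900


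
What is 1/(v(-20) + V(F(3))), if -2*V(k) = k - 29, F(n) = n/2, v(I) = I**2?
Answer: 4/1655 ≈ 0.0024169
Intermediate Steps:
F(n) = n/2 (F(n) = n*(1/2) = n/2)
V(k) = 29/2 - k/2 (V(k) = -(k - 29)/2 = -(-29 + k)/2 = 29/2 - k/2)
1/(v(-20) + V(F(3))) = 1/((-20)**2 + (29/2 - 3/4)) = 1/(400 + (29/2 - 1/2*3/2)) = 1/(400 + (29/2 - 3/4)) = 1/(400 + 55/4) = 1/(1655/4) = 4/1655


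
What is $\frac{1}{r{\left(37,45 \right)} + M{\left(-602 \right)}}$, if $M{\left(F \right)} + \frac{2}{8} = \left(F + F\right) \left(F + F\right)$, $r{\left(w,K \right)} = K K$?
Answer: $\frac{4}{5806563} \approx 6.8888 \cdot 10^{-7}$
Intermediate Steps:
$r{\left(w,K \right)} = K^{2}$
$M{\left(F \right)} = - \frac{1}{4} + 4 F^{2}$ ($M{\left(F \right)} = - \frac{1}{4} + \left(F + F\right) \left(F + F\right) = - \frac{1}{4} + 2 F 2 F = - \frac{1}{4} + 4 F^{2}$)
$\frac{1}{r{\left(37,45 \right)} + M{\left(-602 \right)}} = \frac{1}{45^{2} - \left(\frac{1}{4} - 4 \left(-602\right)^{2}\right)} = \frac{1}{2025 + \left(- \frac{1}{4} + 4 \cdot 362404\right)} = \frac{1}{2025 + \left(- \frac{1}{4} + 1449616\right)} = \frac{1}{2025 + \frac{5798463}{4}} = \frac{1}{\frac{5806563}{4}} = \frac{4}{5806563}$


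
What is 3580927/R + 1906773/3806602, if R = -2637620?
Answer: -4300910639897/5020184783620 ≈ -0.85672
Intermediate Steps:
3580927/R + 1906773/3806602 = 3580927/(-2637620) + 1906773/3806602 = 3580927*(-1/2637620) + 1906773*(1/3806602) = -3580927/2637620 + 1906773/3806602 = -4300910639897/5020184783620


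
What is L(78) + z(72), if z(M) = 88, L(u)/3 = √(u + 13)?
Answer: 88 + 3*√91 ≈ 116.62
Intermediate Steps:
L(u) = 3*√(13 + u) (L(u) = 3*√(u + 13) = 3*√(13 + u))
L(78) + z(72) = 3*√(13 + 78) + 88 = 3*√91 + 88 = 88 + 3*√91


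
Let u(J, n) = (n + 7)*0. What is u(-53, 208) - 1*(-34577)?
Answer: 34577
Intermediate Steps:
u(J, n) = 0 (u(J, n) = (7 + n)*0 = 0)
u(-53, 208) - 1*(-34577) = 0 - 1*(-34577) = 0 + 34577 = 34577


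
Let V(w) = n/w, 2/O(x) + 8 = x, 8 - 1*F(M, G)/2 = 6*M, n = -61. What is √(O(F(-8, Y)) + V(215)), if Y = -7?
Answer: I*√8264815/5590 ≈ 0.51429*I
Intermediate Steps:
F(M, G) = 16 - 12*M
O(x) = 2/(-8 + x)
V(w) = -61/w
√(O(F(-8, Y)) + V(215)) = √(2/(-8 + (16 - 12*(-8))) - 61/215) = √(2/(-8 + (16 + 96)) - 61*1/215) = √(2/(-8 + 112) - 61/215) = √(2/104 - 61/215) = √(2*(1/104) - 61/215) = √(1/52 - 61/215) = √(-2957/11180) = I*√8264815/5590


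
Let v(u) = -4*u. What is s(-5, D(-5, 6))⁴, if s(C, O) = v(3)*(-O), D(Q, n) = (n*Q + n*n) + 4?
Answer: 207360000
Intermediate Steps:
D(Q, n) = 4 + n² + Q*n (D(Q, n) = (Q*n + n²) + 4 = (n² + Q*n) + 4 = 4 + n² + Q*n)
s(C, O) = 12*O (s(C, O) = (-4*3)*(-O) = -(-12)*O = 12*O)
s(-5, D(-5, 6))⁴ = (12*(4 + 6² - 5*6))⁴ = (12*(4 + 36 - 30))⁴ = (12*10)⁴ = 120⁴ = 207360000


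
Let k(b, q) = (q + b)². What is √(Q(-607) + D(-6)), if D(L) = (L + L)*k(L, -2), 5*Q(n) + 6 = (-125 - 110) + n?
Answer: 4*I*√1465/5 ≈ 30.62*I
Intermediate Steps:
k(b, q) = (b + q)²
Q(n) = -241/5 + n/5 (Q(n) = -6/5 + ((-125 - 110) + n)/5 = -6/5 + (-235 + n)/5 = -6/5 + (-47 + n/5) = -241/5 + n/5)
D(L) = 2*L*(-2 + L)² (D(L) = (L + L)*(L - 2)² = (2*L)*(-2 + L)² = 2*L*(-2 + L)²)
√(Q(-607) + D(-6)) = √((-241/5 + (⅕)*(-607)) + 2*(-6)*(-2 - 6)²) = √((-241/5 - 607/5) + 2*(-6)*(-8)²) = √(-848/5 + 2*(-6)*64) = √(-848/5 - 768) = √(-4688/5) = 4*I*√1465/5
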